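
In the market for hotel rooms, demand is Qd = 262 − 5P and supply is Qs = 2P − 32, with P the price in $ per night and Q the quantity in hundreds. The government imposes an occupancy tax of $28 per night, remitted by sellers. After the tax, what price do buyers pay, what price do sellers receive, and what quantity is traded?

Without the tax, 262 − 5P = 2P − 32 gives 7P = 294, so P* = $42 and Q* = 52.
With the tax collected from sellers, supply shifts: Qs = 2(P − 28) − 32.
Solving gives Q = 12 with buyers paying $50 and sellers receiving $22 (the $28 wedge).
The less price-elastic side of the market bears the larger share of a per-unit tax.

Buyers pay $50; sellers receive $22; quantity = 12.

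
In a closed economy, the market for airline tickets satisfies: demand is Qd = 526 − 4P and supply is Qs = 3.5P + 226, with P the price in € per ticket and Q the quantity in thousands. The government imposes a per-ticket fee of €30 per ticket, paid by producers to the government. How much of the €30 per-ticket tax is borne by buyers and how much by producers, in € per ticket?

Before the tax: set 526 − 4P = 3.5P + 226 → P* = €40, Q* = 366.
With the tax collected from producers, supply shifts: Qs = 3.5(P − 30) + 226.
New equilibrium: buyers pay €54, producers receive €24, Q = 310. (Wedge: Pb − Ps = 30.)
Burden on buyers: €14; on producers: €16. (They sum to €30.)

Buyers bear €14 per ticket; producers bear €16 per ticket.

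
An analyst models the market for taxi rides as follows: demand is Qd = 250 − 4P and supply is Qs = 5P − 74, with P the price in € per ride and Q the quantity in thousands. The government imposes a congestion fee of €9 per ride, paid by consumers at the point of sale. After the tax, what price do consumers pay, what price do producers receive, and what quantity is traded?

Consumers pay €41; producers receive €32; quantity = 86.

Before the tax: set 250 − 4P = 5P − 74 → P* = €36, Q* = 106.
With the tax collected from consumers, demand (in seller-price terms) shifts: Qd = 250 − 4(P + 9).
Solving gives Q = 86 with consumers paying €41 and producers receiving €32 (the €9 wedge).
The less price-elastic side of the market bears the larger share of a per-unit tax.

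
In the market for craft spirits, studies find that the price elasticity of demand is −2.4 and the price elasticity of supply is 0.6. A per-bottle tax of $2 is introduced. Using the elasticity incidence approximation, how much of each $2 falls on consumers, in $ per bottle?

Incidence ratio: consumers' share ≈ εs / (εs + |εd|) = 0.6 / (0.6 + 2.4) = 0.2.
So consumers bear ≈ 0.2 × $2 = $0.4; sellers bear $1.6.

Consumers bear ≈ $0.4 per bottle.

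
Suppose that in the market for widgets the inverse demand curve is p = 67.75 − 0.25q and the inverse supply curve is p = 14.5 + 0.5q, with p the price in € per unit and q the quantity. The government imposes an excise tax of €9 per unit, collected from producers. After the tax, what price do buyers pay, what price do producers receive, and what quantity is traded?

Rewrite in direct form: qd = 271 − 4p and qs = 2p − 29.
Without the tax, 271 − 4p = 2p − 29 gives 6p = 300, so p* = €50 and q* = 71.
With the tax collected from producers, supply shifts: qs = 2(p − 9) − 29.
New equilibrium: buyers pay €53, producers receive €44, q = 59. (Wedge: pb − ps = 9.)
The less price-elastic side of the market bears the larger share of a per-unit tax.

Buyers pay €53; producers receive €44; quantity = 59.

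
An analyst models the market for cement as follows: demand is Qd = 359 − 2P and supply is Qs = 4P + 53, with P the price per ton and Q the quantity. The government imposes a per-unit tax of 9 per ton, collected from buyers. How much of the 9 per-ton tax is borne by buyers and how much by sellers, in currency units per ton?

Buyers bear 6 per ton; sellers bear 3 per ton.

Before the tax: set 359 − 2P = 4P + 53 → P* = 51, Q* = 257.
With the tax collected from buyers, demand (in seller-price terms) shifts: Qd = 359 − 2(P + 9).
New equilibrium: buyers pay 57, sellers receive 48, Q = 245. (Wedge: Pb − Ps = 9.)
Burden on buyers: 6; on sellers: 3. (They sum to 9.)
The less price-elastic side of the market bears the larger share of a per-unit tax.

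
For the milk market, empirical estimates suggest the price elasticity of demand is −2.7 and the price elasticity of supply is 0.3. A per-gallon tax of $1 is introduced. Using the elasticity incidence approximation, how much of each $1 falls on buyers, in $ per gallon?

Buyers bear ≈ $0.1 per gallon.

Incidence ratio: buyers' share ≈ εs / (εs + |εd|) = 0.3 / (0.3 + 2.7) = 0.1.
So buyers bear ≈ 0.1 × $1 = $0.1; suppliers bear $0.9.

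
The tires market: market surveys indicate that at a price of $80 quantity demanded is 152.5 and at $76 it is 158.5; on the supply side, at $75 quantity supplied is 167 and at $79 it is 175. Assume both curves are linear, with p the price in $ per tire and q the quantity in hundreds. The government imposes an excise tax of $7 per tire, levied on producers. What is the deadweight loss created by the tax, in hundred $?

Demand slope: (158.5 − 152.5)/(76 − 80) = -1.5, so qd = 272.5 − 1.5p.
Supply slope: (175 − 167)/(79 − 75) = 2, so qs = 2p + 17.
Before the tax: set 272.5 − 1.5p = 2p + 17 → p* = $73, q* = 163.
With the tax collected from producers, supply shifts: qs = 2(p − 7) + 17.
New equilibrium: buyers pay $77, producers receive $70, q = 157. (Wedge: pb − ps = 7.)
Quantity falls by |ΔQ| = |163 − 157| = 6.
DWL = ½ · t · |ΔQ| = ½ · 7 · 6 = $21.

Deadweight loss = $21 hundred.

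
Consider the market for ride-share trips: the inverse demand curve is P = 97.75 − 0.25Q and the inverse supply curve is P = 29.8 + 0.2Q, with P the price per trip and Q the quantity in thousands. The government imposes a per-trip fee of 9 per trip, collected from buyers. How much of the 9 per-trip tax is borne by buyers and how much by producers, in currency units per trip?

Buyers bear 5 per trip; producers bear 4 per trip.

Inverting to Q(P) form: Qd = 391 − 4P; Qs = 5P − 149.
Without the tax, 391 − 4P = 5P − 149 gives 9P = 540, so P* = 60 and Q* = 151.
With the tax collected from buyers, demand (in seller-price terms) shifts: Qd = 391 − 4(P + 9).
Solving gives Q = 131 with buyers paying 65 and producers receiving 56 (the 9 wedge).
Burden on buyers: 5; on producers: 4. (They sum to 9.)
The less price-elastic side of the market bears the larger share of a per-unit tax.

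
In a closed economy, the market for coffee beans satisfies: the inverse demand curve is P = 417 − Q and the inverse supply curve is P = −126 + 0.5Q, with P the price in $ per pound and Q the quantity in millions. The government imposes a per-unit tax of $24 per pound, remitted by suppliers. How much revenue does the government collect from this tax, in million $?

Inverting to Q(P) form: Qd = 417 − P; Qs = 2P + 252.
Without the tax, 417 − P = 2P + 252 gives 3P = 165, so P* = $55 and Q* = 362.
With the tax collected from suppliers, supply shifts: Qs = 2(P − 24) + 252.
Solving gives Q = 346 with consumers paying $71 and suppliers receiving $47 (the $24 wedge).
Revenue = t · Q = 24 · 346 = $8304.

Tax revenue = $8304 million.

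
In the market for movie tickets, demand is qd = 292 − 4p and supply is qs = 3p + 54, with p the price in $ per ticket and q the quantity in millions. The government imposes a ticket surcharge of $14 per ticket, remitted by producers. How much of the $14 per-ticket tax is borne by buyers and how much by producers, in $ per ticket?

Before the tax: set 292 − 4p = 3p + 54 → p* = $34, q* = 156.
With the tax collected from producers, supply shifts: qs = 3(p − 14) + 54.
New equilibrium: buyers pay $40, producers receive $26, q = 132. (Wedge: pb − ps = 14.)
Burden on buyers: $6; on producers: $8. (They sum to $14.)

Buyers bear $6 per ticket; producers bear $8 per ticket.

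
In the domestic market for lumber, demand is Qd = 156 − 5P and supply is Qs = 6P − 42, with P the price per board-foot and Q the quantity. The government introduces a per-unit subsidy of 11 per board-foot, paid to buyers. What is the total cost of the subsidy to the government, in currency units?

Without the subsidy, 156 − 5P = 6P − 42 gives 11P = 198, so P* = 18 and Q* = 66.
With a per-unit subsidy paid to buyers, each effectively pays P − 11, so demand becomes Qd = 156 − 5(P − 11).
Solving gives Q = 96 with buyers paying 12 and producers receiving 23 (the 11 wedge).
Outlay = t · Q = 11 · 96 = 1056.

Government outlay = 1056.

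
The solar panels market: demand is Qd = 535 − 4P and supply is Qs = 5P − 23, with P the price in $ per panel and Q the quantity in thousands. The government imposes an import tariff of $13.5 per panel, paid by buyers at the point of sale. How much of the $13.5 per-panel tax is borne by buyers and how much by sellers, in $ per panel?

Buyers bear $7.5 per panel; sellers bear $6 per panel.

Before the tax: set 535 − 4P = 5P − 23 → P* = $62, Q* = 287.
With the tax collected from buyers, demand (in seller-price terms) shifts: Qd = 535 − 4(P + 13.5).
Solving gives Q = 257 with buyers paying $69.5 and sellers receiving $56 (the $13.5 wedge).
Burden on buyers: $7.5; on sellers: $6. (They sum to $13.5.)
The less price-elastic side of the market bears the larger share of a per-unit tax.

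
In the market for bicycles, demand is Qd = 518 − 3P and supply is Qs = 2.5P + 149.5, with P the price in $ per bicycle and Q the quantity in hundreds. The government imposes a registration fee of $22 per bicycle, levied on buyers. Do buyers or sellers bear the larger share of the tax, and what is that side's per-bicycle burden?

Sellers bear the larger share: $12 per bicycle.

Without the tax, 518 − 3P = 2.5P + 149.5 gives 5.5P = 368.5, so P* = $67 and Q* = 317.
With the tax collected from buyers, demand (in seller-price terms) shifts: Qd = 518 − 3(P + 22).
Solving gives Q = 287 with buyers paying $77 and sellers receiving $55 (the $22 wedge).
Per-bicycle burden: buyers $10, sellers $12.
Sellers take the larger share because supply is less price-elastic here (demand slope 3 vs supply slope 2.5).
The less price-elastic side of the market bears the larger share of a per-unit tax.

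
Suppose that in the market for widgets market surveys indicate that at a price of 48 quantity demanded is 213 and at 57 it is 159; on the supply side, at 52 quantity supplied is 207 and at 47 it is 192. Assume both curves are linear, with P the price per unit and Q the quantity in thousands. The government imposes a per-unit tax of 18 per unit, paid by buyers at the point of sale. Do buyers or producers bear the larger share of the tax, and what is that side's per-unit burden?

Producers bear the larger share: 12 per unit.

Demand slope: (159 − 213)/(57 − 48) = -6, so Qd = 501 − 6P.
Supply slope: (192 − 207)/(47 − 52) = 3, so Qs = 3P + 51.
Without the tax, 501 − 6P = 3P + 51 gives 9P = 450, so P* = 50 and Q* = 201.
With the tax collected from buyers, demand (in seller-price terms) shifts: Qd = 501 − 6(P + 18).
Solving gives Q = 165 with buyers paying 56 and producers receiving 38 (the 18 wedge).
Per-unit burden: buyers 6, producers 12.
Producers take the larger share because supply is less price-elastic here (demand slope 6 vs supply slope 3).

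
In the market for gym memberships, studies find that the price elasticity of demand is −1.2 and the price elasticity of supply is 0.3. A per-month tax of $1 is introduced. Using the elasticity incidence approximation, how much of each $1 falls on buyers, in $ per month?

Buyers bear ≈ $0.2 per month.

Incidence ratio: buyers' share ≈ εs / (εs + |εd|) = 0.3 / (0.3 + 1.2) = 0.2.
So buyers bear ≈ 0.2 × $1 = $0.2; sellers bear $0.8.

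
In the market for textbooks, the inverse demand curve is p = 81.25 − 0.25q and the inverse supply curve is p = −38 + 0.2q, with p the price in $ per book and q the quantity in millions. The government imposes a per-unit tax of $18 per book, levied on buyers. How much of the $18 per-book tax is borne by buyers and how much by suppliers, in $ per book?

Buyers bear $10 per book; suppliers bear $8 per book.

Rewrite in direct form: qd = 325 − 4p and qs = 5p + 190.
Before the tax: set 325 − 4p = 5p + 190 → p* = $15, q* = 265.
With the tax collected from buyers, demand (in seller-price terms) shifts: qd = 325 − 4(p + 18).
New equilibrium: buyers pay $25, suppliers receive $7, q = 225. (Wedge: pb − ps = 18.)
Burden on buyers: $10; on suppliers: $8. (They sum to $18.)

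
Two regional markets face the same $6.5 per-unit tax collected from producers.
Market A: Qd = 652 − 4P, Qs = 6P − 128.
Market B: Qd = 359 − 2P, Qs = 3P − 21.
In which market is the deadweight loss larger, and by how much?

Market A, by $25.35.

Market A: pre-tax P* = $78, Q* = 340; post-tax Q = 324.4; deadweight loss = $50.7.
Market B: pre-tax P* = $76, Q* = 207; post-tax Q = 199.2; deadweight loss = $25.35.
Difference: $50.7 vs $25.35 → market A is larger by $25.35.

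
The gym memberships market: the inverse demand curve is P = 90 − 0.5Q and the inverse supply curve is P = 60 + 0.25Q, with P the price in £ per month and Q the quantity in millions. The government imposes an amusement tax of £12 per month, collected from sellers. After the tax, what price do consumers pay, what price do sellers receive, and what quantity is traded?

Rewrite in direct form: Qd = 180 − 2P and Qs = 4P − 240.
Without the tax, 180 − 2P = 4P − 240 gives 6P = 420, so P* = £70 and Q* = 40.
With the tax collected from sellers, supply shifts: Qs = 4(P − 12) − 240.
New equilibrium: consumers pay £78, sellers receive £66, Q = 24. (Wedge: Pb − Ps = 12.)

Consumers pay £78; sellers receive £66; quantity = 24.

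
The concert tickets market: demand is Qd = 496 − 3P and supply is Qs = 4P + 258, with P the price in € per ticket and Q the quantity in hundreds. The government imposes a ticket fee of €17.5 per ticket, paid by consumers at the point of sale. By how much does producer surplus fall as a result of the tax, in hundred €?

Without the tax, 496 − 3P = 4P + 258 gives 7P = 238, so P* = €34 and Q* = 394.
With the tax collected from consumers, demand (in seller-price terms) shifts: Qd = 496 − 3(P + 17.5).
Solving gives Q = 364 with consumers paying €44 and suppliers receiving €26.5 (the €17.5 wedge).
ΔPS is the trapezoid between Q = 364 and Q = 394 of height €7.5: ½ · (394 + 364) · 7.5 = €2842.5.

Producer surplus falls by €2842.5 hundred.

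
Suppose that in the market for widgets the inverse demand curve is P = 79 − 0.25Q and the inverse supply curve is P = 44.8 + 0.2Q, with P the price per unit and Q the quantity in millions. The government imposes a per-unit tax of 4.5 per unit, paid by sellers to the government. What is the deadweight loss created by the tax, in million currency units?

Deadweight loss = 22.5 million.

Inverting to Q(P) form: Qd = 316 − 4P; Qs = 5P − 224.
Before the tax: set 316 − 4P = 5P − 224 → P* = 60, Q* = 76.
With the tax collected from sellers, supply shifts: Qs = 5(P − 4.5) − 224.
Solving gives Q = 66 with buyers paying 62.5 and sellers receiving 58 (the 4.5 wedge).
Quantity falls by |ΔQ| = |76 − 66| = 10.
DWL = ½ · t · |ΔQ| = ½ · 4.5 · 10 = 22.5.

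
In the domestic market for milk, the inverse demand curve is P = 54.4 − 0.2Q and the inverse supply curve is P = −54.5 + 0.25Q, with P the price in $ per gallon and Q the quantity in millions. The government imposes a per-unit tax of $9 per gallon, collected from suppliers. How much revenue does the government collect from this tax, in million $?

Tax revenue = $1998 million.

Inverting to Q(P) form: Qd = 272 − 5P; Qs = 4P + 218.
Before the tax: set 272 − 5P = 4P + 218 → P* = $6, Q* = 242.
With the tax collected from suppliers, supply shifts: Qs = 4(P − 9) + 218.
New equilibrium: buyers pay $10, suppliers receive $1, Q = 222. (Wedge: Pb − Ps = 9.)
Revenue = t · Q = 9 · 222 = $1998.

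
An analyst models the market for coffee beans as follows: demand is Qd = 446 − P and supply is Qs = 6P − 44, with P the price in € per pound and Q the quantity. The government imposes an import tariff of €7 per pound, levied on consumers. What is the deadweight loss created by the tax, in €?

Deadweight loss = €21.

Without the tax, 446 − P = 6P − 44 gives 7P = 490, so P* = €70 and Q* = 376.
With the tax collected from consumers, demand (in seller-price terms) shifts: Qd = 446 − (P + 7).
Solving gives Q = 370 with consumers paying €76 and producers receiving €69 (the €7 wedge).
Quantity falls by |ΔQ| = |376 − 370| = 6.
DWL = ½ · t · |ΔQ| = ½ · 7 · 6 = €21.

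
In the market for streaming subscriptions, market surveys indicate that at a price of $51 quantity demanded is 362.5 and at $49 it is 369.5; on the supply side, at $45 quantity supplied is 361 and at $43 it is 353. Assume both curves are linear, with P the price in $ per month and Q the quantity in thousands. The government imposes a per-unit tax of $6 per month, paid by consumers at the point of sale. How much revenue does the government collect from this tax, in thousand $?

Tax revenue = $2170.8 thousand.

Demand slope: (369.5 − 362.5)/(49 − 51) = -3.5, so Qd = 541 − 3.5P.
Supply slope: (353 − 361)/(43 − 45) = 4, so Qs = 4P + 181.
Before the tax: set 541 − 3.5P = 4P + 181 → P* = $48, Q* = 373.
With the tax collected from consumers, demand (in seller-price terms) shifts: Qd = 541 − 3.5(P + 6).
Solving gives Q = 361.8 with consumers paying $51.2 and sellers receiving $45.2 (the $6 wedge).
Revenue = t · Q = 6 · 361.8 = $2170.8.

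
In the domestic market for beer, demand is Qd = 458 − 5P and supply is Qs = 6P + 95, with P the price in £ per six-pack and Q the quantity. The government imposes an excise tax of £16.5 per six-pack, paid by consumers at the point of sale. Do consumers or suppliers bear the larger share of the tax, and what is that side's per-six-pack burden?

Without the tax, 458 − 5P = 6P + 95 gives 11P = 363, so P* = £33 and Q* = 293.
With the tax collected from consumers, demand (in seller-price terms) shifts: Qd = 458 − 5(P + 16.5).
Solving gives Q = 248 with consumers paying £42 and suppliers receiving £25.5 (the £16.5 wedge).
Per-six-pack burden: consumers £9, suppliers £7.5.
Consumers take the larger share because demand is less price-elastic here (demand slope 5 vs supply slope 6).

Consumers bear the larger share: £9 per six-pack.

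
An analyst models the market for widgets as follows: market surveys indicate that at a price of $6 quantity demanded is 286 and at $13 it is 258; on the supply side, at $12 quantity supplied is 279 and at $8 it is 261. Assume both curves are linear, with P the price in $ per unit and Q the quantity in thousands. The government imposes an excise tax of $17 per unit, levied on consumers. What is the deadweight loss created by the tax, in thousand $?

Deadweight loss = $306 thousand.

Demand slope: (258 − 286)/(13 − 6) = -4, so Qd = 310 − 4P.
Supply slope: (261 − 279)/(8 − 12) = 4.5, so Qs = 4.5P + 225.
Before the tax: set 310 − 4P = 4.5P + 225 → P* = $10, Q* = 270.
With the tax collected from consumers, demand (in seller-price terms) shifts: Qd = 310 − 4(P + 17).
New equilibrium: consumers pay $19, producers receive $2, Q = 234. (Wedge: Pb − Ps = 17.)
Quantity falls by |ΔQ| = |270 − 234| = 36.
DWL = ½ · t · |ΔQ| = ½ · 17 · 36 = $306.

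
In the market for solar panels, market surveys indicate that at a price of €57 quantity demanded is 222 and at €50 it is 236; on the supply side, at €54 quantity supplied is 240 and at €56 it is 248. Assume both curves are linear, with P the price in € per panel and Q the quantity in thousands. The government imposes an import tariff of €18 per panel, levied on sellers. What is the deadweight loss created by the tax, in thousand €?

Demand slope: (236 − 222)/(50 − 57) = -2, so Qd = 336 − 2P.
Supply slope: (248 − 240)/(56 − 54) = 4, so Qs = 4P + 24.
Without the tax, 336 − 2P = 4P + 24 gives 6P = 312, so P* = €52 and Q* = 232.
With the tax collected from sellers, supply shifts: Qs = 4(P − 18) + 24.
New equilibrium: consumers pay €64, sellers receive €46, Q = 208. (Wedge: Pb − Ps = 18.)
Quantity falls by |ΔQ| = |232 − 208| = 24.
DWL = ½ · t · |ΔQ| = ½ · 18 · 24 = €216.

Deadweight loss = €216 thousand.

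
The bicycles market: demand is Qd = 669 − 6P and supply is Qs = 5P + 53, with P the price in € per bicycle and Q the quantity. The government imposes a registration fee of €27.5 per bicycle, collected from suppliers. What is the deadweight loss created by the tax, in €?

Without the tax, 669 − 6P = 5P + 53 gives 11P = 616, so P* = €56 and Q* = 333.
With the tax collected from suppliers, supply shifts: Qs = 5(P − 27.5) + 53.
Solving gives Q = 258 with consumers paying €68.5 and suppliers receiving €41 (the €27.5 wedge).
Quantity falls by |ΔQ| = |333 − 258| = 75.
DWL = ½ · t · |ΔQ| = ½ · 27.5 · 75 = €1031.25.

Deadweight loss = €1031.25.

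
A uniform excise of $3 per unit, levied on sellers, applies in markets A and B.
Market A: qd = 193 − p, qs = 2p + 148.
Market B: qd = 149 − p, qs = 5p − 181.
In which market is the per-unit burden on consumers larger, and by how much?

Market A: pre-tax p* = $15, q* = 178; post-tax q = 176; per-unit burden on consumers = $2.
Market B: pre-tax p* = $55, q* = 94; post-tax q = 91.5; per-unit burden on consumers = $2.5.
Difference: $2 vs $2.5 → market B is larger by $0.5.

Market B, by $0.5.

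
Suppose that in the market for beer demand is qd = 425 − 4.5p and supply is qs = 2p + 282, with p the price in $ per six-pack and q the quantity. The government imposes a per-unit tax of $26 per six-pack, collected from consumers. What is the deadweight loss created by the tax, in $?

Without the tax, 425 − 4.5p = 2p + 282 gives 6.5p = 143, so p* = $22 and q* = 326.
With the tax collected from consumers, demand (in seller-price terms) shifts: qd = 425 − 4.5(p + 26).
New equilibrium: consumers pay $30, suppliers receive $4, q = 290. (Wedge: pb − ps = 26.)
Quantity falls by |ΔQ| = |326 − 290| = 36.
DWL = ½ · t · |ΔQ| = ½ · 26 · 36 = $468.

Deadweight loss = $468.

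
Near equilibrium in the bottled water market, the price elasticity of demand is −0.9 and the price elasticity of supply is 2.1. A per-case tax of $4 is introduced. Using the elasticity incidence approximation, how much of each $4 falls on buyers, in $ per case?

Incidence ratio: buyers' share ≈ εs / (εs + |εd|) = 2.1 / (2.1 + 0.9) = 0.7.
So buyers bear ≈ 0.7 × $4 = $2.8; suppliers bear $1.2.

Buyers bear ≈ $2.8 per case.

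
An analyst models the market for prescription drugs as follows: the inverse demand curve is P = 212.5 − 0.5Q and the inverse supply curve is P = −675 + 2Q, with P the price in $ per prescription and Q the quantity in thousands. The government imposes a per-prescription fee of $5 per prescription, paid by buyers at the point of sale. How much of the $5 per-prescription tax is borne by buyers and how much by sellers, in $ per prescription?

Buyers bear $1 per prescription; sellers bear $4 per prescription.

Inverting to Q(P) form: Qd = 425 − 2P; Qs = 0.5P + 337.5.
Without the tax, 425 − 2P = 0.5P + 337.5 gives 2.5P = 87.5, so P* = $35 and Q* = 355.
With the tax collected from buyers, demand (in seller-price terms) shifts: Qd = 425 − 2(P + 5).
New equilibrium: buyers pay $36, sellers receive $31, Q = 353. (Wedge: Pb − Ps = 5.)
Burden on buyers: $1; on sellers: $4. (They sum to $5.)
The less price-elastic side of the market bears the larger share of a per-unit tax.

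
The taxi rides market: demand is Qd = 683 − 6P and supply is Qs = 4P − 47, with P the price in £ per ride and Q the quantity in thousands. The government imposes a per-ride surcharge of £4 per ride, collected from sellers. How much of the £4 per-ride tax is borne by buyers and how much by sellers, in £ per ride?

Without the tax, 683 − 6P = 4P − 47 gives 10P = 730, so P* = £73 and Q* = 245.
With the tax collected from sellers, supply shifts: Qs = 4(P − 4) − 47.
Solving gives Q = 235.4 with buyers paying £74.6 and sellers receiving £70.6 (the £4 wedge).
Burden on buyers: £1.6; on sellers: £2.4. (They sum to £4.)
The less price-elastic side of the market bears the larger share of a per-unit tax.

Buyers bear £1.6 per ride; sellers bear £2.4 per ride.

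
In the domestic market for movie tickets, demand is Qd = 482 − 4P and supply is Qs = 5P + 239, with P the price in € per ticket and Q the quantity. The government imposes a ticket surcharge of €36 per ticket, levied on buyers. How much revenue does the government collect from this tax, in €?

Tax revenue = €10584.

Without the tax, 482 − 4P = 5P + 239 gives 9P = 243, so P* = €27 and Q* = 374.
With the tax collected from buyers, demand (in seller-price terms) shifts: Qd = 482 − 4(P + 36).
Solving gives Q = 294 with buyers paying €47 and suppliers receiving €11 (the €36 wedge).
Revenue = t · Q = 36 · 294 = €10584.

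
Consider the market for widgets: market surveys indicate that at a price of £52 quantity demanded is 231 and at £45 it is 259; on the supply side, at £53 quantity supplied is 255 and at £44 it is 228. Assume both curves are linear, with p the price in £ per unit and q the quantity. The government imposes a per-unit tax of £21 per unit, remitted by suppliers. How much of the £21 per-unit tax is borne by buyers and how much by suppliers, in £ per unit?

Buyers bear £9 per unit; suppliers bear £12 per unit.

Demand slope: (259 − 231)/(45 − 52) = -4, so qd = 439 − 4p.
Supply slope: (228 − 255)/(44 − 53) = 3, so qs = 3p + 96.
Before the tax: set 439 − 4p = 3p + 96 → p* = £49, q* = 243.
With the tax collected from suppliers, supply shifts: qs = 3(p − 21) + 96.
New equilibrium: buyers pay £58, suppliers receive £37, q = 207. (Wedge: pb − ps = 21.)
Burden on buyers: £9; on suppliers: £12. (They sum to £21.)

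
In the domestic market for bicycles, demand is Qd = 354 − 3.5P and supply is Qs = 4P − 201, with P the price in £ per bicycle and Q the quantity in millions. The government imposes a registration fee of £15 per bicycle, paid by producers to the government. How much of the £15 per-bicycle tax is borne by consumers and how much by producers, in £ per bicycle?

Before the tax: set 354 − 3.5P = 4P − 201 → P* = £74, Q* = 95.
With the tax collected from producers, supply shifts: Qs = 4(P − 15) − 201.
New equilibrium: consumers pay £82, producers receive £67, Q = 67. (Wedge: Pb − Ps = 15.)
Burden on consumers: £8; on producers: £7. (They sum to £15.)

Consumers bear £8 per bicycle; producers bear £7 per bicycle.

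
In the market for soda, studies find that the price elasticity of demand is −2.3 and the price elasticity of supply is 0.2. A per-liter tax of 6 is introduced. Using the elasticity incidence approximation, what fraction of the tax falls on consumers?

Consumers' share ≈ 0.08.

Incidence ratio: consumers' share ≈ εs / (εs + |εd|) = 0.2 / (0.2 + 2.3) = 0.08.
Supply is the less elastic side, so consumers bear the smaller share.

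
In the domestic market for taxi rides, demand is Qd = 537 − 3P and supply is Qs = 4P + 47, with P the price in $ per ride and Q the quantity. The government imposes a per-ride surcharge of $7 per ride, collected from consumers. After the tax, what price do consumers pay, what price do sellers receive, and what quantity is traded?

Consumers pay $74; sellers receive $67; quantity = 315.

Before the tax: set 537 − 3P = 4P + 47 → P* = $70, Q* = 327.
With the tax collected from consumers, demand (in seller-price terms) shifts: Qd = 537 − 3(P + 7).
Solving gives Q = 315 with consumers paying $74 and sellers receiving $67 (the $7 wedge).
The less price-elastic side of the market bears the larger share of a per-unit tax.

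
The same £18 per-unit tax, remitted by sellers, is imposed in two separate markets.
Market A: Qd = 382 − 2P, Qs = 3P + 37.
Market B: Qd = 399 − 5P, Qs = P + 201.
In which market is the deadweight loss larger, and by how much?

Market A: pre-tax P* = £69, Q* = 244; post-tax Q = 222.4; deadweight loss = £194.4.
Market B: pre-tax P* = £33, Q* = 234; post-tax Q = 219; deadweight loss = £135.
Difference: £194.4 vs £135 → market A is larger by £59.4.

Market A, by £59.4.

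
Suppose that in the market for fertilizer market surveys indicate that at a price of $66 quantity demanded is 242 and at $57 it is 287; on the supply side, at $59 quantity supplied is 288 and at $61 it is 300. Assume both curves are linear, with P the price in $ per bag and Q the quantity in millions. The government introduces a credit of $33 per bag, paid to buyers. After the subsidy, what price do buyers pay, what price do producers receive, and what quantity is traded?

Demand slope: (287 − 242)/(57 − 66) = -5, so Qd = 572 − 5P.
Supply slope: (300 − 288)/(61 − 59) = 6, so Qs = 6P − 66.
Before the subsidy: set 572 − 5P = 6P − 66 → P* = $58, Q* = 282.
With a per-unit subsidy paid to buyers, each effectively pays P − 33, so demand becomes Qd = 572 − 5(P − 33).
Solving gives Q = 372 with buyers paying $40 and producers receiving $73 (the $33 wedge).

Buyers pay $40; producers receive $73; quantity = 372.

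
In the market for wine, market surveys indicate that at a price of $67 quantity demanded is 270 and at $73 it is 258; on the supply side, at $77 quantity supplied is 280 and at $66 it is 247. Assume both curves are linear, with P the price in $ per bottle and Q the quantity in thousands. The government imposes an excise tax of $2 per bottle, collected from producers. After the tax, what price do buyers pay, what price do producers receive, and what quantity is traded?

Buyers pay $72.2; producers receive $70.2; quantity = 259.6.

Demand slope: (258 − 270)/(73 − 67) = -2, so Qd = 404 − 2P.
Supply slope: (247 − 280)/(66 − 77) = 3, so Qs = 3P + 49.
Before the tax: set 404 − 2P = 3P + 49 → P* = $71, Q* = 262.
With the tax collected from producers, supply shifts: Qs = 3(P − 2) + 49.
New equilibrium: buyers pay $72.2, producers receive $70.2, Q = 259.6. (Wedge: Pb − Ps = 2.)
The less price-elastic side of the market bears the larger share of a per-unit tax.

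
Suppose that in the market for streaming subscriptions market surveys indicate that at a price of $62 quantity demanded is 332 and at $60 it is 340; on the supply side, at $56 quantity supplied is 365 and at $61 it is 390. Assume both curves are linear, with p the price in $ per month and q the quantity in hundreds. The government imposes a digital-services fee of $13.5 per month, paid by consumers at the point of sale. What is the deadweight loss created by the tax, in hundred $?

Deadweight loss = $202.5 hundred.

Demand slope: (340 − 332)/(60 − 62) = -4, so qd = 580 − 4p.
Supply slope: (390 − 365)/(61 − 56) = 5, so qs = 5p + 85.
Without the tax, 580 − 4p = 5p + 85 gives 9p = 495, so p* = $55 and q* = 360.
With the tax collected from consumers, demand (in seller-price terms) shifts: qd = 580 − 4(p + 13.5).
New equilibrium: consumers pay $62.5, sellers receive $49, q = 330. (Wedge: pb − ps = 13.5.)
Quantity falls by |ΔQ| = |360 − 330| = 30.
DWL = ½ · t · |ΔQ| = ½ · 13.5 · 30 = $202.5.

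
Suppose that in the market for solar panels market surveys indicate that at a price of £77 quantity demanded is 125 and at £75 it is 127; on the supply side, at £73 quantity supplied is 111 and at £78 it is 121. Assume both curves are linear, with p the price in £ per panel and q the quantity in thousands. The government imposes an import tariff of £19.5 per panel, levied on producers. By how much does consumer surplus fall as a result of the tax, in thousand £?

Consumer surplus falls by £1514.5 thousand.

Demand slope: (127 − 125)/(75 − 77) = -1, so qd = 202 − p.
Supply slope: (121 − 111)/(78 − 73) = 2, so qs = 2p − 35.
Before the tax: set 202 − p = 2p − 35 → p* = £79, q* = 123.
With the tax collected from producers, supply shifts: qs = 2(p − 19.5) − 35.
Solving gives q = 110 with consumers paying £92 and producers receiving £72.5 (the £19.5 wedge).
ΔCS is the trapezoid between Q = 110 and Q = 123 of height £13: ½ · (123 + 110) · 13 = £1514.5.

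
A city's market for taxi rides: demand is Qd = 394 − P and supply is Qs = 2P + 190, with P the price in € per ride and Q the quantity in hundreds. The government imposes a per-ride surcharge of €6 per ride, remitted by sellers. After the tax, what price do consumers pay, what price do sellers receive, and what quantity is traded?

Consumers pay €72; sellers receive €66; quantity = 322.

Before the tax: set 394 − P = 2P + 190 → P* = €68, Q* = 326.
With the tax collected from sellers, supply shifts: Qs = 2(P − 6) + 190.
Solving gives Q = 322 with consumers paying €72 and sellers receiving €66 (the €6 wedge).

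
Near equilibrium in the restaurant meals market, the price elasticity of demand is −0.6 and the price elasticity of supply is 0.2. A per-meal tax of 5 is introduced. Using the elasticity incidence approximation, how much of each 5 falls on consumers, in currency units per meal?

Consumers bear ≈ 1.25 per meal.

Incidence ratio: consumers' share ≈ εs / (εs + |εd|) = 0.2 / (0.2 + 0.6) = 0.25.
So consumers bear ≈ 0.25 × 5 = 1.25; sellers bear 3.75.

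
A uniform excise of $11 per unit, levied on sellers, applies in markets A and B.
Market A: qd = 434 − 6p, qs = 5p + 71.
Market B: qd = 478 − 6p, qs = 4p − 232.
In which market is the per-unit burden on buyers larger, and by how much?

Market A, by $0.6.

Market A: pre-tax p* = $33, q* = 236; post-tax q = 206; per-unit burden on buyers = $5.
Market B: pre-tax p* = $71, q* = 52; post-tax q = 25.6; per-unit burden on buyers = $4.4.
Difference: $5 vs $4.4 → market A is larger by $0.6.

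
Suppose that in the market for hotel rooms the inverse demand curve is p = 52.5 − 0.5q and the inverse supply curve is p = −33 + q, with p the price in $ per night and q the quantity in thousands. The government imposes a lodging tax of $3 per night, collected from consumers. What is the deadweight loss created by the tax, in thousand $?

Deadweight loss = $3 thousand.

Inverting to q(p) form: qd = 105 − 2p; qs = p + 33.
Without the tax, 105 − 2p = p + 33 gives 3p = 72, so p* = $24 and q* = 57.
With the tax collected from consumers, demand (in seller-price terms) shifts: qd = 105 − 2(p + 3).
Solving gives q = 55 with consumers paying $25 and suppliers receiving $22 (the $3 wedge).
Quantity falls by |ΔQ| = |57 − 55| = 2.
DWL = ½ · t · |ΔQ| = ½ · 3 · 2 = $3.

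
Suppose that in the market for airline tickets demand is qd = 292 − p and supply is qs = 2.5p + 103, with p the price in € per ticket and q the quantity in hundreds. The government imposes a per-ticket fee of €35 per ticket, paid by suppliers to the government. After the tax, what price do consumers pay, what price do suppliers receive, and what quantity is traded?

Without the tax, 292 − p = 2.5p + 103 gives 3.5p = 189, so p* = €54 and q* = 238.
With the tax collected from suppliers, supply shifts: qs = 2.5(p − 35) + 103.
Solving gives q = 213 with consumers paying €79 and suppliers receiving €44 (the €35 wedge).
The less price-elastic side of the market bears the larger share of a per-unit tax.

Consumers pay €79; suppliers receive €44; quantity = 213.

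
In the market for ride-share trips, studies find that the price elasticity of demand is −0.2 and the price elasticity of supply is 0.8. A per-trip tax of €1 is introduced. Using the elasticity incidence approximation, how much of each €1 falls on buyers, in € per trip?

Buyers bear ≈ €0.8 per trip.

Incidence ratio: buyers' share ≈ εs / (εs + |εd|) = 0.8 / (0.8 + 0.2) = 0.8.
So buyers bear ≈ 0.8 × €1 = €0.8; suppliers bear €0.2.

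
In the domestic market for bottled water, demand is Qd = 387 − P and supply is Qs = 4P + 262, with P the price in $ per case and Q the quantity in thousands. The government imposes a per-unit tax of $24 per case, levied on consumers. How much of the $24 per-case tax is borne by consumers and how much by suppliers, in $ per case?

Consumers bear $19.2 per case; suppliers bear $4.8 per case.

Without the tax, 387 − P = 4P + 262 gives 5P = 125, so P* = $25 and Q* = 362.
With the tax collected from consumers, demand (in seller-price terms) shifts: Qd = 387 − (P + 24).
Solving gives Q = 342.8 with consumers paying $44.2 and suppliers receiving $20.2 (the $24 wedge).
Burden on consumers: $19.2; on suppliers: $4.8. (They sum to $24.)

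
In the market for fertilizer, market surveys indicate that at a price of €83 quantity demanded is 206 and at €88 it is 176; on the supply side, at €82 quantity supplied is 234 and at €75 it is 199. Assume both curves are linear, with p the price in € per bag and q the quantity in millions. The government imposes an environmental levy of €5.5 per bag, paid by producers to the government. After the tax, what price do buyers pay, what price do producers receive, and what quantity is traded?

Demand slope: (176 − 206)/(88 − 83) = -6, so qd = 704 − 6p.
Supply slope: (199 − 234)/(75 − 82) = 5, so qs = 5p − 176.
Before the tax: set 704 − 6p = 5p − 176 → p* = €80, q* = 224.
With the tax collected from producers, supply shifts: qs = 5(p − 5.5) − 176.
Solving gives q = 209 with buyers paying €82.5 and producers receiving €77 (the €5.5 wedge).
The less price-elastic side of the market bears the larger share of a per-unit tax.

Buyers pay €82.5; producers receive €77; quantity = 209.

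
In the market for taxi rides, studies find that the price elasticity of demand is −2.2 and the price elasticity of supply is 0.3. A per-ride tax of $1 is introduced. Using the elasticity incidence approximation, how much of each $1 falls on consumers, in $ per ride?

Consumers bear ≈ $0.12 per ride.

Incidence ratio: consumers' share ≈ εs / (εs + |εd|) = 0.3 / (0.3 + 2.2) = 0.12.
So consumers bear ≈ 0.12 × $1 = $0.12; producers bear $0.88.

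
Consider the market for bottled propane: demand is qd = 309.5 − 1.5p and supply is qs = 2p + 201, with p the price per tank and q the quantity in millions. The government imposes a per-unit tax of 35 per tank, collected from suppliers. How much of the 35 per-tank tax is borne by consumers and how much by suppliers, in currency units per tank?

Without the tax, 309.5 − 1.5p = 2p + 201 gives 3.5p = 108.5, so p* = 31 and q* = 263.
With the tax collected from suppliers, supply shifts: qs = 2(p − 35) + 201.
New equilibrium: consumers pay 51, suppliers receive 16, q = 233. (Wedge: pb − ps = 35.)
Burden on consumers: 20; on suppliers: 15. (They sum to 35.)
The less price-elastic side of the market bears the larger share of a per-unit tax.

Consumers bear 20 per tank; suppliers bear 15 per tank.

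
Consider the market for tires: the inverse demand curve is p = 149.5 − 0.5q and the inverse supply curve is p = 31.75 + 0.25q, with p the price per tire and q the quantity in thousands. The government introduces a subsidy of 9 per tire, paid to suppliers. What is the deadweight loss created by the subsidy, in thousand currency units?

Deadweight loss = 54 thousand.

Rewrite in direct form: qd = 299 − 2p and qs = 4p − 127.
Before the subsidy: set 299 − 2p = 4p − 127 → p* = 71, q* = 157.
With a per-unit subsidy paid to suppliers, each receives p + 9 per unit sold, so supply becomes qs = 4(p + 9) − 127.
New equilibrium: buyers pay 65, suppliers receive 74, q = 169. (Wedge: pb − ps = −9.)
Quantity rises by |ΔQ| = |157 − 169| = 12.
DWL = ½ · t · |ΔQ| = ½ · 9 · 12 = 54.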